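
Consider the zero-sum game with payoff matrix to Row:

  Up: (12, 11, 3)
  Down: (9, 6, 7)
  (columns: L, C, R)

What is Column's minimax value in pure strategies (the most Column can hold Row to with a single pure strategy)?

Column maxima: L → 12, C → 11, R → 7.
The smallest of these is 7.

7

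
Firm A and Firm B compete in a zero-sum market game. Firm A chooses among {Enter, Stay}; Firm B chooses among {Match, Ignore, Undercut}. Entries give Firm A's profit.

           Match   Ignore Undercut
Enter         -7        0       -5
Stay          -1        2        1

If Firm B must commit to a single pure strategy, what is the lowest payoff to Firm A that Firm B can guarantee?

Column maxima: Match → -1, Ignore → 2, Undercut → 1.
The smallest of these is -1.

-1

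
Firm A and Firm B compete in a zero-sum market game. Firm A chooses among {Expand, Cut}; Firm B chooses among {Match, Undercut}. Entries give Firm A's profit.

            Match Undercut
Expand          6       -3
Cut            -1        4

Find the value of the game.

Row minima: Expand → -3, Cut → -1; maximin = -1.
Column maxima: Match → 6, Undercut → 4; minimax = 4.
-1 ≠ 4, so there is no saddle point; optimal play is mixed.
Let Firm A play Expand with probability p. Expected payoff against Match: 6p + (-1)(1−p) = 7p − 1; against Undercut: (-3)p + 4(1−p) = −7p + 4.
Setting these equal: 7p − 1 = −7p + 4 ⇒ 14p = 5 ⇒ p = 5/14, and the value is (7)·(5/14) − 1 = 3/2.
For Firm B: with q = P(Match), equating Expand's and Cut's payoffs gives 9q − 3 = −5q + 4 ⇒ q = 1/2.

3/2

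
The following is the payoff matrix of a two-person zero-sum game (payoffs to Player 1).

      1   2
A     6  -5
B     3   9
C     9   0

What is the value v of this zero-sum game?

27/5

Row minima: A → -5, B → 3, C → 0; maximin = 3.
Column maxima: 1 → 9, 2 → 9; minimax = 9.
3 ≠ 9, so there is no saddle point; optimal play is mixed.
A is strictly dominated by C, so Player 1 never plays it.
On the remaining 2×2 (B, C vs 1, 2):
Let Player 1 play B with probability p. Expected payoff against 1: 3p + 9(1−p) = −6p + 9; against 2: 9p + 0(1−p) = 9p.
Setting these equal: −6p + 9 = 9p ⇒ −15p = -9 ⇒ p = 3/5, and the value is (-6)·(3/5) + 9 = 27/5.
For Player 2: with q = P(1), equating B's and C's payoffs gives −6q + 9 = 9q ⇒ q = 3/5.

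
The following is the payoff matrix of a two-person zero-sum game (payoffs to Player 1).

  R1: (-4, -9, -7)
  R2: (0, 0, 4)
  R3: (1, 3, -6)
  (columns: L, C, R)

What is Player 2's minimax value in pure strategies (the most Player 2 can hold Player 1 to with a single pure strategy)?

1

Column maxima: L → 1, C → 3, R → 4.
The smallest of these is 1.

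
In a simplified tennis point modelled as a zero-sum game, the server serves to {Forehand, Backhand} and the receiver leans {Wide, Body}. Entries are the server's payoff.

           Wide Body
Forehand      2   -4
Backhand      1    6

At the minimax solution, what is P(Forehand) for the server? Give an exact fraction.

Row minima: Forehand → -4, Backhand → 1; maximin = 1.
Column maxima: Wide → 2, Body → 6; minimax = 2.
1 ≠ 2, so there is no saddle point; optimal play is mixed.
Let the server play Forehand with probability p. Expected payoff against Wide: 2p + 1(1−p) = p + 1; against Body: (-4)p + 6(1−p) = −10p + 6.
Setting these equal: p + 1 = −10p + 6 ⇒ 11p = 5 ⇒ p = 5/11, and the value is (1)·(5/11) + 1 = 16/11.
For the receiver: with q = P(Wide), equating Forehand's and Backhand's payoffs gives 6q − 4 = −5q + 6 ⇒ q = 10/11.

5/11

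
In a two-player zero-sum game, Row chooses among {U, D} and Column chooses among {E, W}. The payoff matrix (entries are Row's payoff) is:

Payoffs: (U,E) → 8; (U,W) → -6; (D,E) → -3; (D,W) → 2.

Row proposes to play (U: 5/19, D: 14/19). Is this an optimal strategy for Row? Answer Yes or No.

Yes

Against E this mix gives (5/19)·8 + (14/19)·(-3) = -2/19.
Against W this mix gives (5/19)·(-6) + (14/19)·2 = -2/19.
All of Column's active replies (E, W) yield -2/19, and no column does worse for Row. The mix makes Column indifferent and guarantees -2/19, so it is optimal.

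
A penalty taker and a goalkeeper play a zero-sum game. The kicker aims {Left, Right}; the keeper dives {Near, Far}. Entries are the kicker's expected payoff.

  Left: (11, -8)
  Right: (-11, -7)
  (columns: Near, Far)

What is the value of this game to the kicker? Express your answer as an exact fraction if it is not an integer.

Row minima: Left → -8, Right → -11; maximin = -8.
Column maxima: Near → 11, Far → -7; minimax = -7.
-8 ≠ -7, so there is no saddle point; optimal play is mixed.
Let the kicker play Left with probability p. Expected payoff against Near: 11p + (-11)(1−p) = 22p − 11; against Far: (-8)p + (-7)(1−p) = −p − 7.
Setting these equal: 22p − 11 = −p − 7 ⇒ 23p = 4 ⇒ p = 4/23, and the value is (22)·(4/23) − 11 = -165/23.
For the keeper: with q = P(Near), equating Left's and Right's payoffs gives 19q − 8 = −4q − 7 ⇒ q = 1/23.

-165/23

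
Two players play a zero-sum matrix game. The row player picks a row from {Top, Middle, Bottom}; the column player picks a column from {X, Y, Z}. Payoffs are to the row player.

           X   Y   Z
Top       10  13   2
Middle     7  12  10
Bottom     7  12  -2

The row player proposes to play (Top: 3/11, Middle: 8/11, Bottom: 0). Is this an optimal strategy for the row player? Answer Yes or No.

Yes

Against X this mix gives (3/11)·10 + (8/11)·7 = 86/11.
Against Y this mix gives (3/11)·13 + (8/11)·12 = 135/11.
Against Z this mix gives (3/11)·2 + (8/11)·10 = 86/11.
All of the column player's active replies (X, Z) yield 86/11, and no column does worse for the row player. The mix makes the column player indifferent and guarantees 86/11, so it is optimal.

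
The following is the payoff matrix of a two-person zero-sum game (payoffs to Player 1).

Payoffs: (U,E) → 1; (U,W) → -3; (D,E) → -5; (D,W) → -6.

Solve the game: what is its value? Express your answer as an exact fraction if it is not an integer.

-3

Row minima: U → -3, D → -6; maximin = -3.
Column maxima: E → 1, W → -3; minimax = -3.
Since maximin = minimax = -3, there is a saddle point and the value is -3.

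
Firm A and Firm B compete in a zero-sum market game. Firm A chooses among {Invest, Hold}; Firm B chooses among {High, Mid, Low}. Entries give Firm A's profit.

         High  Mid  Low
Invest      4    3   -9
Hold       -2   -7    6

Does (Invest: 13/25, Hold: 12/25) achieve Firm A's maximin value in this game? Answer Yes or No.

Yes

Against High this mix gives (13/25)·4 + (12/25)·(-2) = 28/25.
Against Mid this mix gives (13/25)·3 + (12/25)·(-7) = -9/5.
Against Low this mix gives (13/25)·(-9) + (12/25)·6 = -9/5.
All of Firm B's active replies (Mid, Low) yield -9/5, and no column does worse for Firm A. The mix makes Firm B indifferent and guarantees -9/5, so it is optimal.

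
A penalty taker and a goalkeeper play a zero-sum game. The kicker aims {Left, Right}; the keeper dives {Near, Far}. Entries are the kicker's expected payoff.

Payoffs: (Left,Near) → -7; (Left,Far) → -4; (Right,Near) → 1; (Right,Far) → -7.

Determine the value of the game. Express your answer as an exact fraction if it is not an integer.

Row minima: Left → -7, Right → -7; maximin = -7.
Column maxima: Near → 1, Far → -4; minimax = -4.
-7 ≠ -4, so there is no saddle point; optimal play is mixed.
Let the kicker play Left with probability p. Expected payoff against Near: (-7)p + 1(1−p) = −8p + 1; against Far: (-4)p + (-7)(1−p) = 3p − 7.
Setting these equal: −8p + 1 = 3p − 7 ⇒ −11p = -8 ⇒ p = 8/11, and the value is (-8)·(8/11) + 1 = -53/11.
For the keeper: with q = P(Near), equating Left's and Right's payoffs gives −3q − 4 = 8q − 7 ⇒ q = 3/11.

-53/11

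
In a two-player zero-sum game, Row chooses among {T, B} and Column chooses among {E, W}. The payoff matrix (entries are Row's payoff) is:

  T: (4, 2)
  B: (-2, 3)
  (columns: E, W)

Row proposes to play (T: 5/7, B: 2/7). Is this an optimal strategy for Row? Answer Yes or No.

Yes

Against E this mix gives (5/7)·4 + (2/7)·(-2) = 16/7.
Against W this mix gives (5/7)·2 + (2/7)·3 = 16/7.
All of Column's active replies (E, W) yield 16/7, and no column does worse for Row. The mix makes Column indifferent and guarantees 16/7, so it is optimal.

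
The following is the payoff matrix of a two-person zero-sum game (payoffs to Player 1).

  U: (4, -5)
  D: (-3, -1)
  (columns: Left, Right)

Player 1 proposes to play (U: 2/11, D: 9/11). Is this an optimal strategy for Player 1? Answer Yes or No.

Yes

Against Left this mix gives (2/11)·4 + (9/11)·(-3) = -19/11.
Against Right this mix gives (2/11)·(-5) + (9/11)·(-1) = -19/11.
All of Player 2's active replies (Left, Right) yield -19/11, and no column does worse for Player 1. The mix makes Player 2 indifferent and guarantees -19/11, so it is optimal.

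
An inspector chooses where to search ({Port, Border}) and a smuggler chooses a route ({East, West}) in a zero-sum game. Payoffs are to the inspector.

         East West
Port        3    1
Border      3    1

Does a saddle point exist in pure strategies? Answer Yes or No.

Yes

Row minima: Port → 1, Border → 1; maximin = 1.
Column maxima: East → 3, West → 1; minimax = 1.
maximin = minimax = 1, so a saddle point exists.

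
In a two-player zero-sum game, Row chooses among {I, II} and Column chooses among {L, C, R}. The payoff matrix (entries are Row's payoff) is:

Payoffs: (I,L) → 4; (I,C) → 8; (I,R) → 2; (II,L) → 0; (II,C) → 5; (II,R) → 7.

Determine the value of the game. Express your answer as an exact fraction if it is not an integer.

Row minima: I → 2, II → 0; maximin = 2.
Column maxima: L → 4, C → 8, R → 7; minimax = 4.
2 ≠ 4, so there is no saddle point; optimal play is mixed.
C is strictly dominated by L (it gives Row strictly more in every row), so Column never plays it.
On the remaining 2×2 (I, II vs L, R):
Let Row play I with probability p. Expected payoff against L: 4p + 0(1−p) = 4p; against R: 2p + 7(1−p) = −5p + 7.
Setting these equal: 4p = −5p + 7 ⇒ 9p = 7 ⇒ p = 7/9, and the value is (4)·(7/9) = 28/9.
For Column: with q = P(L), equating I's and II's payoffs gives 2q + 2 = −7q + 7 ⇒ q = 5/9.

28/9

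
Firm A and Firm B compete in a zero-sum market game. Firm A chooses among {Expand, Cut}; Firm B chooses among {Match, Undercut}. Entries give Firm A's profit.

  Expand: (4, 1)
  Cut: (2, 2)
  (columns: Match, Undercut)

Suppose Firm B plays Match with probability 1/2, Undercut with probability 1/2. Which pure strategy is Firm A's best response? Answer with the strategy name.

Expand

Expected payoff of Expand: (1/2)·4 + (1/2)·1 = 5/2.
Expected payoff of Cut: (1/2)·2 + (1/2)·2 = 2.
The largest is 5/2, so Firm A's best response is Expand.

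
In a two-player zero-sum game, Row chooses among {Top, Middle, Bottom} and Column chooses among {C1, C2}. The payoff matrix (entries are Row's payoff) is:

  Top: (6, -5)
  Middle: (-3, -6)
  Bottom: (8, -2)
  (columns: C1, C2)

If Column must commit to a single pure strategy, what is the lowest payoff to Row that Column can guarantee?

Column maxima: C1 → 8, C2 → -2.
The smallest of these is -2.

-2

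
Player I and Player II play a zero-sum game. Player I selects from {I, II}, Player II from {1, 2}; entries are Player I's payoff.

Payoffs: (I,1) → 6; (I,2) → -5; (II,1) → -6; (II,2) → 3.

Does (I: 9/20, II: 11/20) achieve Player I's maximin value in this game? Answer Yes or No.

Against 1 this mix gives (9/20)·6 + (11/20)·(-6) = -3/5.
Against 2 this mix gives (9/20)·(-5) + (11/20)·3 = -3/5.
All of Player II's active replies (1, 2) yield -3/5, and no column does worse for Player I. The mix makes Player II indifferent and guarantees -3/5, so it is optimal.

Yes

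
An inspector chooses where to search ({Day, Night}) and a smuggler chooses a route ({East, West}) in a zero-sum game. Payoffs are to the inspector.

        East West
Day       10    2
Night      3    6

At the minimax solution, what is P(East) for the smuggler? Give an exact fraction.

Row minima: Day → 2, Night → 3; maximin = 3.
Column maxima: East → 10, West → 6; minimax = 6.
3 ≠ 6, so there is no saddle point; optimal play is mixed.
Let the inspector play Day with probability p. Expected payoff against East: 10p + 3(1−p) = 7p + 3; against West: 2p + 6(1−p) = −4p + 6.
Setting these equal: 7p + 3 = −4p + 6 ⇒ 11p = 3 ⇒ p = 3/11, and the value is (7)·(3/11) + 3 = 54/11.
For the smuggler: with q = P(East), equating Day's and Night's payoffs gives 8q + 2 = −3q + 6 ⇒ q = 4/11.

4/11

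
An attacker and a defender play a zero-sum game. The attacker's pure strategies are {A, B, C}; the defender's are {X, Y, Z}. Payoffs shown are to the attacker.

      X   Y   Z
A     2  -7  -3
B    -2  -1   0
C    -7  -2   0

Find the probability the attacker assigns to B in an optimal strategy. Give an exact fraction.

Row minima: A → -7, B → -2, C → -7; maximin = -2.
Column maxima: X → 2, Y → -1, Z → 0; minimax = -1.
-2 ≠ -1, so there is no saddle point; optimal play is mixed.
Z is strictly dominated by Y (it gives the attacker strictly more in every row), so the defender never plays it.
With Z eliminated, C is strictly dominated by B (B gives the attacker strictly more in every remaining column), so the attacker never plays it.
On the remaining 2×2 (A, B vs X, Y):
Let the attacker play A with probability p. Expected payoff against X: 2p + (-2)(1−p) = 4p − 2; against Y: (-7)p + (-1)(1−p) = −6p − 1.
Setting these equal: 4p − 2 = −6p − 1 ⇒ 10p = 1 ⇒ p = 1/10, and the value is (4)·(1/10) − 2 = -8/5.
For the defender: with q = P(X), equating A's and B's payoffs gives 9q − 7 = −q − 1 ⇒ q = 3/5.

9/10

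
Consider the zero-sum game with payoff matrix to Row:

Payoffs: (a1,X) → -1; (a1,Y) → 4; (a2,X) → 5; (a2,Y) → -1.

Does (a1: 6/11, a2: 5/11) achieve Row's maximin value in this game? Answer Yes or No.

Yes

Against X this mix gives (6/11)·(-1) + (5/11)·5 = 19/11.
Against Y this mix gives (6/11)·4 + (5/11)·(-1) = 19/11.
All of Column's active replies (X, Y) yield 19/11, and no column does worse for Row. The mix makes Column indifferent and guarantees 19/11, so it is optimal.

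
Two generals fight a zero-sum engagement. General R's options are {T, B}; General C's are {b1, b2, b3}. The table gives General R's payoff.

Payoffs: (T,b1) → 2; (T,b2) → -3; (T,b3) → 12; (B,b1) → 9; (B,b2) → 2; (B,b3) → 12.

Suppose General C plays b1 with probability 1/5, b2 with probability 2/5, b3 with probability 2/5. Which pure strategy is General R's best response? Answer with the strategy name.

B

Expected payoff of T: (1/5)·2 + (2/5)·(-3) + (2/5)·12 = 4.
Expected payoff of B: (1/5)·9 + (2/5)·2 + (2/5)·12 = 37/5.
The largest is 37/5, so General R's best response is B.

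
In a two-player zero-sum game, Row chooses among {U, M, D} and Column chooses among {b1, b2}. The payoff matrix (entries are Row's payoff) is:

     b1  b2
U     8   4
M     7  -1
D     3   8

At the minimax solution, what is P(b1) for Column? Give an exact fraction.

Row minima: U → 4, M → -1, D → 3; maximin = 4.
Column maxima: b1 → 8, b2 → 8; minimax = 8.
4 ≠ 8, so there is no saddle point; optimal play is mixed.
M is strictly dominated by U, so Row never plays it.
On the remaining 2×2 (U, D vs b1, b2):
Let Row play U with probability p. Expected payoff against b1: 8p + 3(1−p) = 5p + 3; against b2: 4p + 8(1−p) = −4p + 8.
Setting these equal: 5p + 3 = −4p + 8 ⇒ 9p = 5 ⇒ p = 5/9, and the value is (5)·(5/9) + 3 = 52/9.
For Column: with q = P(b1), equating U's and D's payoffs gives 4q + 4 = −5q + 8 ⇒ q = 4/9.

4/9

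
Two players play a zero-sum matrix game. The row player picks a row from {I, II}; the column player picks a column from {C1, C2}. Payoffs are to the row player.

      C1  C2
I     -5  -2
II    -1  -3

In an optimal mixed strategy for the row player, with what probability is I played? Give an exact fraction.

2/5

Row minima: I → -5, II → -3; maximin = -3.
Column maxima: C1 → -1, C2 → -2; minimax = -2.
-3 ≠ -2, so there is no saddle point; optimal play is mixed.
Let the row player play I with probability p. Expected payoff against C1: (-5)p + (-1)(1−p) = −4p − 1; against C2: (-2)p + (-3)(1−p) = p − 3.
Setting these equal: −4p − 1 = p − 3 ⇒ −5p = -2 ⇒ p = 2/5, and the value is (-4)·(2/5) − 1 = -13/5.
For the column player: with q = P(C1), equating I's and II's payoffs gives −3q − 2 = 2q − 3 ⇒ q = 1/5.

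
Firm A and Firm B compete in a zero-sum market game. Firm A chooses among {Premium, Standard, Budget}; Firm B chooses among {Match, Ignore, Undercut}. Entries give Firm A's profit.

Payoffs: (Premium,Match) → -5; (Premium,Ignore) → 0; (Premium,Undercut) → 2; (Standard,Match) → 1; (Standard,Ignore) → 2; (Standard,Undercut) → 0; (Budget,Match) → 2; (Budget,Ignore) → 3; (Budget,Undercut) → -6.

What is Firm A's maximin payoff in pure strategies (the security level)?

Row minima: Premium → -5, Standard → 0, Budget → -6.
The best of these is 0.

0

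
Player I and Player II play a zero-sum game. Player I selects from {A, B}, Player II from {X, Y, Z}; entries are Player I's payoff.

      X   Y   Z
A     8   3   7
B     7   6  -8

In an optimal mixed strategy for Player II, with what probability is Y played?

5/6

Row minima: A → 3, B → -8; maximin = 3.
Column maxima: X → 8, Y → 6, Z → 7; minimax = 6.
3 ≠ 6, so there is no saddle point; optimal play is mixed.
X is strictly dominated by Y (it gives Player I strictly more in every row), so Player II never plays it.
On the remaining 2×2 (A, B vs Y, Z):
Let Player I play A with probability p. Expected payoff against Y: 3p + 6(1−p) = −3p + 6; against Z: 7p + (-8)(1−p) = 15p − 8.
Setting these equal: −3p + 6 = 15p − 8 ⇒ −18p = -14 ⇒ p = 7/9, and the value is (-3)·(7/9) + 6 = 11/3.
For Player II: with q = P(Y), equating A's and B's payoffs gives −4q + 7 = 14q − 8 ⇒ q = 5/6.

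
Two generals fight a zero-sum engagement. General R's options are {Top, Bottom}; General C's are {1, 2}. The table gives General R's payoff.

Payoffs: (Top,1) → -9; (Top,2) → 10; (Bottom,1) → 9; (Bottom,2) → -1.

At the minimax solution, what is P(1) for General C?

Row minima: Top → -9, Bottom → -1; maximin = -1.
Column maxima: 1 → 9, 2 → 10; minimax = 9.
-1 ≠ 9, so there is no saddle point; optimal play is mixed.
Let General R play Top with probability p. Expected payoff against 1: (-9)p + 9(1−p) = −18p + 9; against 2: 10p + (-1)(1−p) = 11p − 1.
Setting these equal: −18p + 9 = 11p − 1 ⇒ −29p = -10 ⇒ p = 10/29, and the value is (-18)·(10/29) + 9 = 81/29.
For General C: with q = P(1), equating Top's and Bottom's payoffs gives −19q + 10 = 10q − 1 ⇒ q = 11/29.

11/29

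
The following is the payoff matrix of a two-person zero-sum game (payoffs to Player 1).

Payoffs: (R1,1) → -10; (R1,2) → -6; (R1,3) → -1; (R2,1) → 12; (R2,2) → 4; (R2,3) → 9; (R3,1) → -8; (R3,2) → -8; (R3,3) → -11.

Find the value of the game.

4

Row minima: R1 → -10, R2 → 4, R3 → -11; maximin = 4.
Column maxima: 1 → 12, 2 → 4, 3 → 9; minimax = 4.
Since maximin = minimax = 4, there is a saddle point and the value is 4.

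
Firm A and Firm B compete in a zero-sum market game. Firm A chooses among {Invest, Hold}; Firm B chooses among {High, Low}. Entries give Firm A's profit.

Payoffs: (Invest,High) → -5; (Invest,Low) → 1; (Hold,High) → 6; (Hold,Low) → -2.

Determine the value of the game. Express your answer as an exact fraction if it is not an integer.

-2/7

Row minima: Invest → -5, Hold → -2; maximin = -2.
Column maxima: High → 6, Low → 1; minimax = 1.
-2 ≠ 1, so there is no saddle point; optimal play is mixed.
Let Firm A play Invest with probability p. Expected payoff against High: (-5)p + 6(1−p) = −11p + 6; against Low: 1p + (-2)(1−p) = 3p − 2.
Setting these equal: −11p + 6 = 3p − 2 ⇒ −14p = -8 ⇒ p = 4/7, and the value is (-11)·(4/7) + 6 = -2/7.
For Firm B: with q = P(High), equating Invest's and Hold's payoffs gives −6q + 1 = 8q − 2 ⇒ q = 3/14.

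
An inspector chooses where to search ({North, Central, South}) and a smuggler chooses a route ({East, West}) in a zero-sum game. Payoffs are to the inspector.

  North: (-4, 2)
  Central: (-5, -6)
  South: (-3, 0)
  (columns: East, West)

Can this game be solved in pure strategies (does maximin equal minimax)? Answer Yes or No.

Yes

Row minima: North → -4, Central → -6, South → -3; maximin = -3.
Column maxima: East → -3, West → 2; minimax = -3.
maximin = minimax = -3, so a saddle point exists.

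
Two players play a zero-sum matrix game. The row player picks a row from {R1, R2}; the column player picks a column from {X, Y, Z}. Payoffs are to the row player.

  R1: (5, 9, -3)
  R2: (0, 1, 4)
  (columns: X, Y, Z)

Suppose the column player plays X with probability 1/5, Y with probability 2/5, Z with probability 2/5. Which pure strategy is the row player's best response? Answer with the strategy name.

Expected payoff of R1: (1/5)·5 + (2/5)·9 + (2/5)·(-3) = 17/5.
Expected payoff of R2: (1/5)·0 + (2/5)·1 + (2/5)·4 = 2.
The largest is 17/5, so the row player's best response is R1.

R1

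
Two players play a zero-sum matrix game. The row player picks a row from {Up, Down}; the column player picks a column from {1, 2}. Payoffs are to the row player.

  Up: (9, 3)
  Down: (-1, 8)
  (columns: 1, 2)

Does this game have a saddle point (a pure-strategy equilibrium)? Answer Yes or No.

No

Row minima: Up → 3, Down → -1; maximin = 3.
Column maxima: 1 → 9, 2 → 8; minimax = 8.
3 ≠ 8, so no pure-strategy equilibrium exists.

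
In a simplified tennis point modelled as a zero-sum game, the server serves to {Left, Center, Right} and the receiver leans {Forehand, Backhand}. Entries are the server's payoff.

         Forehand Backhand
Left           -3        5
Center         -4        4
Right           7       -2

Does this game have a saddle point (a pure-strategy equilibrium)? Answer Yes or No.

Row minima: Left → -3, Center → -4, Right → -2; maximin = -2.
Column maxima: Forehand → 7, Backhand → 5; minimax = 5.
-2 ≠ 5, so no pure-strategy equilibrium exists.

No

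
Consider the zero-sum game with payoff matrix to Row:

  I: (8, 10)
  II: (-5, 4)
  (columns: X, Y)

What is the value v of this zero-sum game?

8

Row minima: I → 8, II → -5; maximin = 8.
Column maxima: X → 8, Y → 10; minimax = 8.
Since maximin = minimax = 8, there is a saddle point and the value is 8.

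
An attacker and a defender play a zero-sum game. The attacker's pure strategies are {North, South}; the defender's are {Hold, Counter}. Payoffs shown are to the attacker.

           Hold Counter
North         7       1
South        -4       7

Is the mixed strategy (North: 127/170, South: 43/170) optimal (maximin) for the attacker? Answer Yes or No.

No

Against Hold this mix gives (127/170)·7 + (43/170)·(-4) = 717/170.
Against Counter this mix gives (127/170)·1 + (43/170)·7 = 214/85.
The defender will play Counter, holding the attacker to 214/85. Shifting weight toward the row that does better against Counter would raise this floor (the equalizing mix achieves 53/17 against both Counter and Hold), so the proposed strategy is not optimal.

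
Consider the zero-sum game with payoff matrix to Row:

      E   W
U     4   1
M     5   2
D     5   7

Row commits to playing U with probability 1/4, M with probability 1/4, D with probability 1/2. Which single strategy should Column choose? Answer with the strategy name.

W

If Column plays E, Row's expected payoff is (1/4)·4 + (1/4)·5 + (1/2)·5 = 19/4.
If Column plays W, Row's expected payoff is (1/4)·1 + (1/4)·2 + (1/2)·7 = 17/4.
Column minimizes Row's payoff; the smallest is 17/4, so the best response is W.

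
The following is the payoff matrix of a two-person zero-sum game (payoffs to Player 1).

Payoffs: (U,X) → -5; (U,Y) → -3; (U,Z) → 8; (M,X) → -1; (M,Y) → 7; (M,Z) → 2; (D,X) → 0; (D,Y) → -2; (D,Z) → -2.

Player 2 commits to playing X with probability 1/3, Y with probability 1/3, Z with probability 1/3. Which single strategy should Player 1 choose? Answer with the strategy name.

M

Expected payoff of U: (1/3)·(-5) + (1/3)·(-3) + (1/3)·8 = 0.
Expected payoff of M: (1/3)·(-1) + (1/3)·7 + (1/3)·2 = 8/3.
Expected payoff of D: (1/3)·0 + (1/3)·(-2) + (1/3)·(-2) = -4/3.
The largest is 8/3, so Player 1's best response is M.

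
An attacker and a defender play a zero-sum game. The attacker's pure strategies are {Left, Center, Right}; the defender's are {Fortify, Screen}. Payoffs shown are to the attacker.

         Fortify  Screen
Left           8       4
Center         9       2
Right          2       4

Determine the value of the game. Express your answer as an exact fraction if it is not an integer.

Row minima: Left → 4, Center → 2, Right → 2; maximin = 4.
Column maxima: Fortify → 9, Screen → 4; minimax = 4.
Since maximin = minimax = 4, there is a saddle point and the value is 4.

4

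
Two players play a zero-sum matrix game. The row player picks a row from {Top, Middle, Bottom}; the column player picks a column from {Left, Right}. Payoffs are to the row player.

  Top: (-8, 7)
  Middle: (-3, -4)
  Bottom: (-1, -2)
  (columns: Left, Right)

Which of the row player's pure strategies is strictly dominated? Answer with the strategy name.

Bottom gives a strictly higher payoff than Middle against every column: -1 > -3, -2 > -4.
So Middle is strictly dominated and the row player never plays it.

Middle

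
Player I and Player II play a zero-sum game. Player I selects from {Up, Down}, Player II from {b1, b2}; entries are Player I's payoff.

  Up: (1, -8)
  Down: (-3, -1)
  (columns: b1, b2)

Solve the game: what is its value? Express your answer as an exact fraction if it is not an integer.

Row minima: Up → -8, Down → -3; maximin = -3.
Column maxima: b1 → 1, b2 → -1; minimax = -1.
-3 ≠ -1, so there is no saddle point; optimal play is mixed.
Let Player I play Up with probability p. Expected payoff against b1: 1p + (-3)(1−p) = 4p − 3; against b2: (-8)p + (-1)(1−p) = −7p − 1.
Setting these equal: 4p − 3 = −7p − 1 ⇒ 11p = 2 ⇒ p = 2/11, and the value is (4)·(2/11) − 3 = -25/11.
For Player II: with q = P(b1), equating Up's and Down's payoffs gives 9q − 8 = −2q − 1 ⇒ q = 7/11.

-25/11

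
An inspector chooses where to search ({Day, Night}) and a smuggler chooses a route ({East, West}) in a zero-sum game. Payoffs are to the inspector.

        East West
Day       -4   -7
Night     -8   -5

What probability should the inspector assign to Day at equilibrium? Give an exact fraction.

Row minima: Day → -7, Night → -8; maximin = -7.
Column maxima: East → -4, West → -5; minimax = -5.
-7 ≠ -5, so there is no saddle point; optimal play is mixed.
Let the inspector play Day with probability p. Expected payoff against East: (-4)p + (-8)(1−p) = 4p − 8; against West: (-7)p + (-5)(1−p) = −2p − 5.
Setting these equal: 4p − 8 = −2p − 5 ⇒ 6p = 3 ⇒ p = 1/2, and the value is (4)·(1/2) − 8 = -6.
For the smuggler: with q = P(East), equating Day's and Night's payoffs gives 3q − 7 = −3q − 5 ⇒ q = 1/3.

1/2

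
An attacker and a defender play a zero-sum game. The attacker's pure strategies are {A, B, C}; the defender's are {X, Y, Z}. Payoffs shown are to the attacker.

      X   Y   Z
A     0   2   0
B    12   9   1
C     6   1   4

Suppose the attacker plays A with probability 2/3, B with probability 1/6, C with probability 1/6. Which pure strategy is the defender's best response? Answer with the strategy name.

If the defender plays X, the attacker's expected payoff is (2/3)·0 + (1/6)·12 + (1/6)·6 = 3.
If the defender plays Y, the attacker's expected payoff is (2/3)·2 + (1/6)·9 + (1/6)·1 = 3.
If the defender plays Z, the attacker's expected payoff is (2/3)·0 + (1/6)·1 + (1/6)·4 = 5/6.
The defender minimizes the attacker's payoff; the smallest is 5/6, so the best response is Z.

Z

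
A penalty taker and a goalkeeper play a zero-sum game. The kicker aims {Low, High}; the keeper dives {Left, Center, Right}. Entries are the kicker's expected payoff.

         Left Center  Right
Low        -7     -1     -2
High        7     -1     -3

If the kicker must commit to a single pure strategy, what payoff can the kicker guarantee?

Row minima: Low → -7, High → -3.
The best of these is -3.

-3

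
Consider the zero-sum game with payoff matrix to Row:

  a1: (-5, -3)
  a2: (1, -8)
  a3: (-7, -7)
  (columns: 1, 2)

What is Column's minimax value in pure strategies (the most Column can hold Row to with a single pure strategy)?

-3

Column maxima: 1 → 1, 2 → -3.
The smallest of these is -3.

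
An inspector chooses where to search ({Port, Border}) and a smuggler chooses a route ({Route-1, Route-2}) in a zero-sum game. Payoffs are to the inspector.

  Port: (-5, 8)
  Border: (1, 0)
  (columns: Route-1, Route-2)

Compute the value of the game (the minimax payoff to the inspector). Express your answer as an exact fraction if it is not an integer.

Row minima: Port → -5, Border → 0; maximin = 0.
Column maxima: Route-1 → 1, Route-2 → 8; minimax = 1.
0 ≠ 1, so there is no saddle point; optimal play is mixed.
Let the inspector play Port with probability p. Expected payoff against Route-1: (-5)p + 1(1−p) = −6p + 1; against Route-2: 8p + 0(1−p) = 8p.
Setting these equal: −6p + 1 = 8p ⇒ −14p = -1 ⇒ p = 1/14, and the value is (-6)·(1/14) + 1 = 4/7.
For the smuggler: with q = P(Route-1), equating Port's and Border's payoffs gives −13q + 8 = q ⇒ q = 4/7.

4/7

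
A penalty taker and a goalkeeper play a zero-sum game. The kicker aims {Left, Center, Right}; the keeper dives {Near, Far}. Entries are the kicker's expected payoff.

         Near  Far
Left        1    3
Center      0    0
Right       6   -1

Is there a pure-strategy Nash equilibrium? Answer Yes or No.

No

Row minima: Left → 1, Center → 0, Right → -1; maximin = 1.
Column maxima: Near → 6, Far → 3; minimax = 3.
1 ≠ 3, so no pure-strategy equilibrium exists.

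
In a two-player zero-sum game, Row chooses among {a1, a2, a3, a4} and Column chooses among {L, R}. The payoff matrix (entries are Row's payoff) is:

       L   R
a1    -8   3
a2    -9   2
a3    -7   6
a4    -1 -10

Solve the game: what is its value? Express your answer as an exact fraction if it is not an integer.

Row minima: a1 → -8, a2 → -9, a3 → -7, a4 → -10; maximin = -7.
Column maxima: L → -1, R → 6; minimax = -1.
-7 ≠ -1, so there is no saddle point; optimal play is mixed.
a1 is strictly dominated by a3, so Row never plays it.
a2 is strictly dominated by a3, so Row never plays it.
On the remaining 2×2 (a3, a4 vs L, R):
Let Row play a3 with probability p. Expected payoff against L: (-7)p + (-1)(1−p) = −6p − 1; against R: 6p + (-10)(1−p) = 16p − 10.
Setting these equal: −6p − 1 = 16p − 10 ⇒ −22p = -9 ⇒ p = 9/22, and the value is (-6)·(9/22) − 1 = -38/11.
For Column: with q = P(L), equating a3's and a4's payoffs gives −13q + 6 = 9q − 10 ⇒ q = 8/11.

-38/11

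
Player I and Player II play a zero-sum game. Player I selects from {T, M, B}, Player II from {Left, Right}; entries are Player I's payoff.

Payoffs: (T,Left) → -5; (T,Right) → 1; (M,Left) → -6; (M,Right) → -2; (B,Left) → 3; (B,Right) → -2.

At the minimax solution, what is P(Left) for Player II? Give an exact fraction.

3/11

Row minima: T → -5, M → -6, B → -2; maximin = -2.
Column maxima: Left → 3, Right → 1; minimax = 1.
-2 ≠ 1, so there is no saddle point; optimal play is mixed.
M is strictly dominated by T, so Player I never plays it.
On the remaining 2×2 (T, B vs Left, Right):
Let Player I play T with probability p. Expected payoff against Left: (-5)p + 3(1−p) = −8p + 3; against Right: 1p + (-2)(1−p) = 3p − 2.
Setting these equal: −8p + 3 = 3p − 2 ⇒ −11p = -5 ⇒ p = 5/11, and the value is (-8)·(5/11) + 3 = -7/11.
For Player II: with q = P(Left), equating T's and B's payoffs gives −6q + 1 = 5q − 2 ⇒ q = 3/11.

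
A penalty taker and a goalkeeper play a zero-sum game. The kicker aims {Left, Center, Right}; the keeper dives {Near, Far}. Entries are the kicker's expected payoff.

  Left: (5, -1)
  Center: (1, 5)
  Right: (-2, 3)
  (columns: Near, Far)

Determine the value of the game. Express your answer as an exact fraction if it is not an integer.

Row minima: Left → -1, Center → 1, Right → -2; maximin = 1.
Column maxima: Near → 5, Far → 5; minimax = 5.
1 ≠ 5, so there is no saddle point; optimal play is mixed.
Right is strictly dominated by Center, so the kicker never plays it.
On the remaining 2×2 (Left, Center vs Near, Far):
Let the kicker play Left with probability p. Expected payoff against Near: 5p + 1(1−p) = 4p + 1; against Far: (-1)p + 5(1−p) = −6p + 5.
Setting these equal: 4p + 1 = −6p + 5 ⇒ 10p = 4 ⇒ p = 2/5, and the value is (4)·(2/5) + 1 = 13/5.
For the keeper: with q = P(Near), equating Left's and Center's payoffs gives 6q − 1 = −4q + 5 ⇒ q = 3/5.

13/5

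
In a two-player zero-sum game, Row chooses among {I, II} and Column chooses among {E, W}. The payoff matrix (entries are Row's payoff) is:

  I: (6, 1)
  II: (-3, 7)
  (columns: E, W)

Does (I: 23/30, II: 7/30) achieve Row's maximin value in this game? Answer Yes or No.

No

Against E this mix gives (23/30)·6 + (7/30)·(-3) = 39/10.
Against W this mix gives (23/30)·1 + (7/30)·7 = 12/5.
Column will play W, holding Row to 12/5. Shifting weight toward the row that does better against W would raise this floor (the equalizing mix achieves 3 against both W and E), so the proposed strategy is not optimal.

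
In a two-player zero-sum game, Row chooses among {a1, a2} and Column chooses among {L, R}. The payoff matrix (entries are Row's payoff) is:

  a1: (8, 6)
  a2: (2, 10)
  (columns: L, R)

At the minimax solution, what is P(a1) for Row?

4/5

Row minima: a1 → 6, a2 → 2; maximin = 6.
Column maxima: L → 8, R → 10; minimax = 8.
6 ≠ 8, so there is no saddle point; optimal play is mixed.
Let Row play a1 with probability p. Expected payoff against L: 8p + 2(1−p) = 6p + 2; against R: 6p + 10(1−p) = −4p + 10.
Setting these equal: 6p + 2 = −4p + 10 ⇒ 10p = 8 ⇒ p = 4/5, and the value is (6)·(4/5) + 2 = 34/5.
For Column: with q = P(L), equating a1's and a2's payoffs gives 2q + 6 = −8q + 10 ⇒ q = 2/5.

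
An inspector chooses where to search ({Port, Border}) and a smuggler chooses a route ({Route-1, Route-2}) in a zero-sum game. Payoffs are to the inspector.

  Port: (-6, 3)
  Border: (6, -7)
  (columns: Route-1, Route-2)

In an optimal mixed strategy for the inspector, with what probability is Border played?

Row minima: Port → -6, Border → -7; maximin = -6.
Column maxima: Route-1 → 6, Route-2 → 3; minimax = 3.
-6 ≠ 3, so there is no saddle point; optimal play is mixed.
Let the inspector play Port with probability p. Expected payoff against Route-1: (-6)p + 6(1−p) = −12p + 6; against Route-2: 3p + (-7)(1−p) = 10p − 7.
Setting these equal: −12p + 6 = 10p − 7 ⇒ −22p = -13 ⇒ p = 13/22, and the value is (-12)·(13/22) + 6 = -12/11.
For the smuggler: with q = P(Route-1), equating Port's and Border's payoffs gives −9q + 3 = 13q − 7 ⇒ q = 5/11.

9/22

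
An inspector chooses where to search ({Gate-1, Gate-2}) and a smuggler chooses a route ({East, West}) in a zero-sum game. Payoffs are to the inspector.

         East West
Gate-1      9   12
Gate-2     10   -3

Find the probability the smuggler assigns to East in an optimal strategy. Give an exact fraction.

Row minima: Gate-1 → 9, Gate-2 → -3; maximin = 9.
Column maxima: East → 10, West → 12; minimax = 10.
9 ≠ 10, so there is no saddle point; optimal play is mixed.
Let the inspector play Gate-1 with probability p. Expected payoff against East: 9p + 10(1−p) = −p + 10; against West: 12p + (-3)(1−p) = 15p − 3.
Setting these equal: −p + 10 = 15p − 3 ⇒ −16p = -13 ⇒ p = 13/16, and the value is (-1)·(13/16) + 10 = 147/16.
For the smuggler: with q = P(East), equating Gate-1's and Gate-2's payoffs gives −3q + 12 = 13q − 3 ⇒ q = 15/16.

15/16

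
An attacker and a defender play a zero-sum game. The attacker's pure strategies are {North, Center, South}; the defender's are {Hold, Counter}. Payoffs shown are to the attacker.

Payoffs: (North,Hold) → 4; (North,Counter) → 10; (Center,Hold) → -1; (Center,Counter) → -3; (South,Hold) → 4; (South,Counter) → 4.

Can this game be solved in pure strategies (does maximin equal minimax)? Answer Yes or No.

Row minima: North → 4, Center → -3, South → 4; maximin = 4.
Column maxima: Hold → 4, Counter → 10; minimax = 4.
maximin = minimax = 4, so a saddle point exists.

Yes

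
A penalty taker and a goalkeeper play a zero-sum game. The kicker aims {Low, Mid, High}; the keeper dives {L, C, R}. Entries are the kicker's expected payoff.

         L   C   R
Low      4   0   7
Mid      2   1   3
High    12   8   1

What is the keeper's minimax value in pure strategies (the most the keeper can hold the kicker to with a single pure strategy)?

Column maxima: L → 12, C → 8, R → 7.
The smallest of these is 7.

7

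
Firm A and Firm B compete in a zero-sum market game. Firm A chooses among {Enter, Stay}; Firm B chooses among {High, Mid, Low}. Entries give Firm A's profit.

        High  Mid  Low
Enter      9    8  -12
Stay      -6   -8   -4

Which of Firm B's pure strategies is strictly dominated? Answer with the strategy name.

Mid holds Firm A's payoff strictly below High in every row: 8 < 9, -8 < -6.
So High is strictly dominated for Firm B.

High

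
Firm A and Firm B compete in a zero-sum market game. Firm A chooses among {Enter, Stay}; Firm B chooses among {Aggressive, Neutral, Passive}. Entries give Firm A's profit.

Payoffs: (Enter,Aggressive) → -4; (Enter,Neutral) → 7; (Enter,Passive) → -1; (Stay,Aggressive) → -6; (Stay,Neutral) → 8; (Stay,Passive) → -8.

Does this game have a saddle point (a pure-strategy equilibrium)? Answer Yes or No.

Yes

Row minima: Enter → -4, Stay → -8; maximin = -4.
Column maxima: Aggressive → -4, Neutral → 8, Passive → -1; minimax = -4.
maximin = minimax = -4, so a saddle point exists.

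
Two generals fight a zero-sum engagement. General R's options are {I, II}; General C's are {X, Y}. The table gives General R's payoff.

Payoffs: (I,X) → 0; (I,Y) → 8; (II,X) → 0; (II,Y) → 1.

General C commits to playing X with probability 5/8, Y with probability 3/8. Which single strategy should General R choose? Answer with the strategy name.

Expected payoff of I: (5/8)·0 + (3/8)·8 = 3.
Expected payoff of II: (5/8)·0 + (3/8)·1 = 3/8.
The largest is 3, so General R's best response is I.

I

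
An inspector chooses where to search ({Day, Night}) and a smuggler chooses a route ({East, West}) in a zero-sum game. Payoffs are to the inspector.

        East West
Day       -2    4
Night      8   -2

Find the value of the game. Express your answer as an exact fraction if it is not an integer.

Row minima: Day → -2, Night → -2; maximin = -2.
Column maxima: East → 8, West → 4; minimax = 4.
-2 ≠ 4, so there is no saddle point; optimal play is mixed.
Let the inspector play Day with probability p. Expected payoff against East: (-2)p + 8(1−p) = −10p + 8; against West: 4p + (-2)(1−p) = 6p − 2.
Setting these equal: −10p + 8 = 6p − 2 ⇒ −16p = -10 ⇒ p = 5/8, and the value is (-10)·(5/8) + 8 = 7/4.
For the smuggler: with q = P(East), equating Day's and Night's payoffs gives −6q + 4 = 10q − 2 ⇒ q = 3/8.

7/4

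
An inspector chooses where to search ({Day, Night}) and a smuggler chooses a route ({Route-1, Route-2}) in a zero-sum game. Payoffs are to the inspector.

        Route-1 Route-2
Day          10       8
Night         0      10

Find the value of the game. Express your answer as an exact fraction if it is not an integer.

25/3

Row minima: Day → 8, Night → 0; maximin = 8.
Column maxima: Route-1 → 10, Route-2 → 10; minimax = 10.
8 ≠ 10, so there is no saddle point; optimal play is mixed.
Let the inspector play Day with probability p. Expected payoff against Route-1: 10p + 0(1−p) = 10p; against Route-2: 8p + 10(1−p) = −2p + 10.
Setting these equal: 10p = −2p + 10 ⇒ 12p = 10 ⇒ p = 5/6, and the value is (10)·(5/6) = 25/3.
For the smuggler: with q = P(Route-1), equating Day's and Night's payoffs gives 2q + 8 = −10q + 10 ⇒ q = 1/6.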